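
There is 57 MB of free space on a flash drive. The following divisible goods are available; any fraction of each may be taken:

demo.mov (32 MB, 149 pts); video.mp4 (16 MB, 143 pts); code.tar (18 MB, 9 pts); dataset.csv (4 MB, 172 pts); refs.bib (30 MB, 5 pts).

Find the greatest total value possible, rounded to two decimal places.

Take in order of value per unit:
- dataset.csv (172/4 per unit): all 4 → value 172, running total 172.00
- video.mp4 (143/16 per unit): all 16 → value 143, running total 315.00
- demo.mov (149/32 per unit): all 32 → value 149, running total 464.00
- code.tar (9/18 per unit): 5 of 18 → value 5×9/18 = 2.5000, running total 466.50
Total 466.50.

466.50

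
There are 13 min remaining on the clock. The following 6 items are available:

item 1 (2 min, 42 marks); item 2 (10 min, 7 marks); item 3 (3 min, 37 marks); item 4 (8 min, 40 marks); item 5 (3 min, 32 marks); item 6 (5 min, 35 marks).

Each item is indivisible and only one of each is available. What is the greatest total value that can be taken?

Check high-value combinations within 13 min:
- item 1+item 3+item 5+item 6: time 2+3+3+5=13, value 42+37+32+35=146
- item 1+item 3+item 4: time 2+3+8=13, value 42+37+40=119
- item 1+item 3+item 6: time 2+3+5=10, value 42+37+35=114
Best: 146 marks.

146 marks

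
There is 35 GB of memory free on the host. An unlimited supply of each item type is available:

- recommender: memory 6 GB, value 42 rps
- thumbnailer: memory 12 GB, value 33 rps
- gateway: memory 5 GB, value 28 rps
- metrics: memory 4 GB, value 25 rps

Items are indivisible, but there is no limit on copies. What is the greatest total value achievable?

238 rps

Best value-per-unit is recommender at 42/6; filling with it alone gives 5×42 = 210.
Optimal mix: 5×recommender + 1×gateway → memory 35, value 238.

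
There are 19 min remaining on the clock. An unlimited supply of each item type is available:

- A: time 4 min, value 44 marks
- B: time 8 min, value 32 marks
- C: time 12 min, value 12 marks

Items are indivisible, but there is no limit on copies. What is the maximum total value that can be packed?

Best value-per-unit is A at 44/4, and filling with it alone uses time 4×4=16. No mix of the others beats 4×44 = 176.

176 marks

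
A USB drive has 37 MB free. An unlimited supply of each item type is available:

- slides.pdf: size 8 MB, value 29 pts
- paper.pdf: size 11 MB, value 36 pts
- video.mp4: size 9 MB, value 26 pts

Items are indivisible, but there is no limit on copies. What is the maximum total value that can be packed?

Best value-per-unit is slides.pdf at 29/8; filling with it alone gives 4×29 = 116.
Optimal mix: 3×slides.pdf + 1×paper.pdf → size 35, value 123.

123 pts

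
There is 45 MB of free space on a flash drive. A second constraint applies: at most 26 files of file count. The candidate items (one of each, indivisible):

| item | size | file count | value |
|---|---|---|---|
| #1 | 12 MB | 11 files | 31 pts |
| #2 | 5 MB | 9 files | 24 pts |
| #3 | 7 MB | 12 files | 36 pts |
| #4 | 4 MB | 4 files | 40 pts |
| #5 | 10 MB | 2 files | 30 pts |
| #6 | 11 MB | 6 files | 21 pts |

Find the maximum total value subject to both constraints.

127 pts

Feasible sets respecting both limits:
- #3+#4+#5+#6: size 32, file count 24, value 127
- #1+#2+#4+#5: size 31, file count 26, value 125
- #1+#4+#5+#6: size 37, file count 23, value 122
Best: 127 pts.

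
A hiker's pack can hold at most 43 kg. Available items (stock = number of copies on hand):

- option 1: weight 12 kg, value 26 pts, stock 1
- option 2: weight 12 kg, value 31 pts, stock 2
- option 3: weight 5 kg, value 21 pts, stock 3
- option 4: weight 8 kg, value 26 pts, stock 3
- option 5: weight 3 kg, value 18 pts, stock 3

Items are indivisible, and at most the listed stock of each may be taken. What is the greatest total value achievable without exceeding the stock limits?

174 pts

Best selections within weight 43 and stock limits:
- 2×option 3 + 3×option 4 + 3×option 5: weight 43, value 174
- 3×option 3 + 2×option 4 + 3×option 5: weight 40, value 169
- 3×option 3 + 3×option 4 + 1×option 5: weight 42, value 159
Best: 174 pts.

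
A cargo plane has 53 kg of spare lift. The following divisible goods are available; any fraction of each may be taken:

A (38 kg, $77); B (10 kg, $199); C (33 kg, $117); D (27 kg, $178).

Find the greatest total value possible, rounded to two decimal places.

Take in order of value per unit:
- B (199/10 per unit): all 10 → value 199, running total 199.00
- D (178/27 per unit): all 27 → value 178, running total 377.00
- C (117/33 per unit): 16 of 33 → value 16×117/33 = 56.7273, running total 433.73
Total 433.73.

433.73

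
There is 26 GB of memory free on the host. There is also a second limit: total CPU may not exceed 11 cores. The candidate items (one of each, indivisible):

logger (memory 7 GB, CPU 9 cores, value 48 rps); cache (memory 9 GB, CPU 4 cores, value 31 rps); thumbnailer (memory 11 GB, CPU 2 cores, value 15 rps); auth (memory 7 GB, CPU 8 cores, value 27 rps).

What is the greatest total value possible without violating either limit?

63 rps

Feasible sets respecting both limits:
- logger+thumbnailer: memory 18, CPU 11, value 63
- logger: memory 7, CPU 9, value 48
- cache+thumbnailer: memory 20, CPU 6, value 46
Best: 63 rps.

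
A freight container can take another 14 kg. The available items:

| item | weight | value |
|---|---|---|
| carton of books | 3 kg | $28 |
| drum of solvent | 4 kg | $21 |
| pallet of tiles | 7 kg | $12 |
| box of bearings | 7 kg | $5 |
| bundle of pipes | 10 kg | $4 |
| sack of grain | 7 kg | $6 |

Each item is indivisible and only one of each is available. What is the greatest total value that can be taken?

Check high-value combinations within 14 kg:
- carton of books+drum of solvent+pallet of tiles: weight 3+4+7=14, value 28+21+12=61
- carton of books+drum of solvent+sack of grain: weight 3+4+7=14, value 28+21+6=55
- carton of books+drum of solvent+box of bearings: weight 3+4+7=14, value 28+21+5=54
- carton of books+drum of solvent: weight 3+4=7, value 28+21=49
Best: $61.

$61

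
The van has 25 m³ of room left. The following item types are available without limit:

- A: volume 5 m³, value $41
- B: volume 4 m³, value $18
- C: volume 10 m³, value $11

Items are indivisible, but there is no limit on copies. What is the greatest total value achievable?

Best value-per-unit is A at 41/5, and filling with it alone uses volume 5×5=25. No mix of the others beats 5×41 = 205.

$205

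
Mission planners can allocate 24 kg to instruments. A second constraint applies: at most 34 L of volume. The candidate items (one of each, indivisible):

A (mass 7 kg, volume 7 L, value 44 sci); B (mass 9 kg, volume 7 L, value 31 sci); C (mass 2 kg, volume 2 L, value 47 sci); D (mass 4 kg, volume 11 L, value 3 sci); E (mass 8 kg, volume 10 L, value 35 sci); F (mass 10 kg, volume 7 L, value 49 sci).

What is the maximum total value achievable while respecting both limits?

143 sci

Feasible sets respecting both limits:
- A+C+D+F: mass 23, volume 27, value 143
- A+C+F: mass 19, volume 16, value 140
- C+D+E+F: mass 24, volume 30, value 134
- C+E+F: mass 20, volume 19, value 131
Best: 143 sci.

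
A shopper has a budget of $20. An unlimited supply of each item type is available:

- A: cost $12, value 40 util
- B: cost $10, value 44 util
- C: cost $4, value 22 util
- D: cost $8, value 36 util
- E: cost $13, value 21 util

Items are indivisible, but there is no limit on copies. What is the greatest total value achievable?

Best value-per-unit is C at 22/4, and filling with it alone uses cost 5×4=20. No mix of the others beats 5×22 = 110.

110 util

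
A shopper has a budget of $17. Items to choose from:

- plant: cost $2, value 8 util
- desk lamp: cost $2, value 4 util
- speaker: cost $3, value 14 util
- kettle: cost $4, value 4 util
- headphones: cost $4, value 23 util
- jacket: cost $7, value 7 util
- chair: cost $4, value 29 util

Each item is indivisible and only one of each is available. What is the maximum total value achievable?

78 util

This is a 0/1 knapsack; check combinations near the capacity.
- plant+desk lamp+speaker+headphones+chair: cost 2+2+3+4+4=15, value 8+4+14+23+29=78
- plant+speaker+kettle+headphones+chair: cost 2+3+4+4+4=17, value 8+14+4+23+29=78
- plant+speaker+headphones+chair: cost 2+3+4+4=13, value 8+14+23+29=74
- desk lamp+speaker+kettle+headphones+chair: cost 2+3+4+4+4=17, value 4+14+4+23+29=74
Best: 78 util.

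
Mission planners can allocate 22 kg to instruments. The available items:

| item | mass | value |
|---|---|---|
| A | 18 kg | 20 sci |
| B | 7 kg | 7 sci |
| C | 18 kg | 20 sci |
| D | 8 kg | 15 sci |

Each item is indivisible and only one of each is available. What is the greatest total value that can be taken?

This is a 0/1 knapsack; check combinations near the capacity.
- B+D: mass 7+8=15, value 7+15=22
- A: mass 18, value 20
- C: mass 18, value 20
Best: 22 sci.

22 sci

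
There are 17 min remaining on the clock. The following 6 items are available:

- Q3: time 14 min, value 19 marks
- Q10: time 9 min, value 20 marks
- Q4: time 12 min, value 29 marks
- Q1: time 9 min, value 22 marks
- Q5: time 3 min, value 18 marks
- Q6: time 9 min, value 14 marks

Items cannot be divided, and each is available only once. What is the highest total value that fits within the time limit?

47 marks

Check high-value combinations within 17 min:
- Q4+Q5: time 12+3=15, value 29+18=47
- Q1+Q5: time 9+3=12, value 22+18=40
- Q10+Q5: time 9+3=12, value 20+18=38
- Q3+Q5: time 14+3=17, value 19+18=37
- Q5+Q6: time 3+9=12, value 18+14=32
Best: 47 marks.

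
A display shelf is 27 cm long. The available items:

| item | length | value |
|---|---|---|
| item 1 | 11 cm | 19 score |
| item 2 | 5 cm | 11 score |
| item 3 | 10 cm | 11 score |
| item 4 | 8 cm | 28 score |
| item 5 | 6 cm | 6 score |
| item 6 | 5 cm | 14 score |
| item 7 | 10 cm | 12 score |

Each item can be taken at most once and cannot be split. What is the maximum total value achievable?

61 score

This is a 0/1 knapsack; check combinations near the capacity.
- item 1+item 4+item 6: length 11+8+5=24, value 19+28+14=61
- item 2+item 4+item 5+item 6: length 5+8+6+5=24, value 11+28+6+14=59
- item 1+item 2+item 4: length 11+5+8=24, value 19+11+28=58
Best: 61 score.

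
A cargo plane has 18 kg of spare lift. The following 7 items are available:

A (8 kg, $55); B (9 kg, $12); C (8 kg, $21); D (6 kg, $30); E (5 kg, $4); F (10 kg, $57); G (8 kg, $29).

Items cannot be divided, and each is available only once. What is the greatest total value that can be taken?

Check high-value combinations within 18 kg:
- A+F: weight 8+10=18, value 55+57=112
- D+F: weight 6+10=16, value 30+57=87
- F+G: weight 10+8=18, value 57+29=86
- A+D: weight 8+6=14, value 55+30=85
- A+G: weight 8+8=16, value 55+29=84
Best: $112.

$112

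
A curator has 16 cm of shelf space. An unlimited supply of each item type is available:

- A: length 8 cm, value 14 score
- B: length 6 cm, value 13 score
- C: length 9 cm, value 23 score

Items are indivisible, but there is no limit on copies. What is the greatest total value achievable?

Best value-per-unit is C at 23/9; filling with it alone gives 1×23 = 23.
Optimal mix: 1×B + 1×C → length 15, value 36.

36 score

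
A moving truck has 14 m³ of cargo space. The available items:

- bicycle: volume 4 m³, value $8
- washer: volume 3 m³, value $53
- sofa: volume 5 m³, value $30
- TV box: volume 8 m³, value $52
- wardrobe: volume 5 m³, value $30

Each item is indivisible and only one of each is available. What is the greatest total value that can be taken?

$113

Check high-value combinations within 14 m³:
- washer+sofa+wardrobe: volume 3+5+5=13, value 53+30+30=113
- washer+TV box: volume 3+8=11, value 53+52=105
- bicycle+washer+sofa: volume 4+3+5=12, value 8+53+30=91
- bicycle+washer+wardrobe: volume 4+3+5=12, value 8+53+30=91
- washer+sofa: volume 3+5=8, value 53+30=83
Best: $113.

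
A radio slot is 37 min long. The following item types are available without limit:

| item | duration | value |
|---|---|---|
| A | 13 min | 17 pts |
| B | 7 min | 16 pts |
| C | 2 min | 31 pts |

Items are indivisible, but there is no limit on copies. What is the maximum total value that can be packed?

558 pts

Best value-per-unit is C at 31/2, and filling with it alone uses duration 18×2=36. No mix of the others beats 18×31 = 558.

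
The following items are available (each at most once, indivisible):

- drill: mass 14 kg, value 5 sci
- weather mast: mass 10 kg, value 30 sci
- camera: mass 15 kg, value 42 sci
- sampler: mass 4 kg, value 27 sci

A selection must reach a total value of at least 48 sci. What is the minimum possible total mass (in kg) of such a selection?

14

Subsets with value ≥ 48, sorted by total mass:
- weather mast+sampler: mass 14, value 57
- camera+sampler: mass 19, value 69
- weather mast+camera: mass 25, value 72
- drill+weather mast+sampler: mass 28, value 62
Minimum mass: 14 kg.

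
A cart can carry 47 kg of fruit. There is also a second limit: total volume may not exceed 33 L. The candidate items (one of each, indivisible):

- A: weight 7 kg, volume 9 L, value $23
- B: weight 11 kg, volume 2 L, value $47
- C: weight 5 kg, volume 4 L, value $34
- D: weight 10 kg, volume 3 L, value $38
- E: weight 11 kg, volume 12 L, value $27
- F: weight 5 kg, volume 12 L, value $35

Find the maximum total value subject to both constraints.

Feasible sets respecting both limits:
- B+C+D+E+F: weight 42, volume 33, value 181
- A+B+C+D+F: weight 38, volume 30, value 177
- A+B+C+D+E: weight 44, volume 30, value 169
Best: $181.

$181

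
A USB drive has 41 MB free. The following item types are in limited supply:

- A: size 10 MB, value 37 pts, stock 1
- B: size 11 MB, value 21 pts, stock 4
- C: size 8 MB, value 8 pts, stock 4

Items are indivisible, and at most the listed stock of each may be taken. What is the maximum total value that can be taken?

87 pts

Top feasible selections:
- 1×A + 2×B + 1×C: size 40, value 87
- 1×A + 2×B: size 32, value 79
- 1×A + 1×B + 2×C: size 37, value 74
- 3×B + 1×C: size 41, value 71
Best: 87 pts.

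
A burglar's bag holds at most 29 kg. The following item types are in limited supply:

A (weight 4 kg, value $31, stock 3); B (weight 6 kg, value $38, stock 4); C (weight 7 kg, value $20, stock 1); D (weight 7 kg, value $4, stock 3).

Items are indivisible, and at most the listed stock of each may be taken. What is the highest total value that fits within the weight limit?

$183

Best selections within weight 29 and stock limits:
- 1×A + 4×B: weight 28, value 183
- 2×A + 3×B: weight 26, value 176
Best: $183.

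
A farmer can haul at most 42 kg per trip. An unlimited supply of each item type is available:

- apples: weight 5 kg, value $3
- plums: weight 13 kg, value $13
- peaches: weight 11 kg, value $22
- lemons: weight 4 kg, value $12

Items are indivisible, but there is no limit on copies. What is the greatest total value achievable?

$120

Best value-per-unit is lemons at 12/4, and filling with it alone uses weight 10×4=40. No mix of the others beats 10×12 = 120.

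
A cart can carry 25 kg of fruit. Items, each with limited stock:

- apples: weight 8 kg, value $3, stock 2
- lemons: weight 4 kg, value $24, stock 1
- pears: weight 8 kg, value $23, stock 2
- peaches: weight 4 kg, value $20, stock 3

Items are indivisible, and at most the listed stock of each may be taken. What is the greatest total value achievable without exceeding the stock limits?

$107

Best selections within weight 25 and stock limits:
- 1×lemons + 1×pears + 3×peaches: weight 24, value 107
- 1×lemons + 2×pears + 1×peaches: weight 24, value 90
- 1×lemons + 1×pears + 2×peaches: weight 20, value 87
- 1×apples + 1×lemons + 3×peaches: weight 24, value 87
Best: $107.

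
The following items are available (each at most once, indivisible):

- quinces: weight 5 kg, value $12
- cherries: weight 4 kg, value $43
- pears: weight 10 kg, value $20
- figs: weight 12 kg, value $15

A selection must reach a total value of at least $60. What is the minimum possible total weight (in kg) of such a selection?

14

Subsets with value ≥ 60, sorted by total weight:
- cherries+pears: weight 14, value 63
- quinces+cherries+pears: weight 19, value 75
- quinces+cherries+figs: weight 21, value 70
Minimum weight: 14 kg.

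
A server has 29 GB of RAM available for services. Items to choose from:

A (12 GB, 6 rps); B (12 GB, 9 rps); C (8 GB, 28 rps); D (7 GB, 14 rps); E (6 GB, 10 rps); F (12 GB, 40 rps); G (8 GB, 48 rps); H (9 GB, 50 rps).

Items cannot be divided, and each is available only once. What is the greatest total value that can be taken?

Check high-value combinations within 29 GB:
- F+G+H: memory 12+8+9=29, value 40+48+50=138
- C+G+H: memory 8+8+9=25, value 28+48+50=126
- C+F+H: memory 8+12+9=29, value 28+40+50=118
- C+F+G: memory 8+12+8=28, value 28+40+48=116
Best: 138 rps.

138 rps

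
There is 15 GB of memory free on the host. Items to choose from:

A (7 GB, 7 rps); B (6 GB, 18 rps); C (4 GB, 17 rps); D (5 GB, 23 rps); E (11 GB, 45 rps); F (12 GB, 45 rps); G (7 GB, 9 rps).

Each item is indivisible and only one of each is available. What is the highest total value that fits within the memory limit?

62 rps

Check high-value combinations within 15 GB:
- C+E: memory 4+11=15, value 17+45=62
- B+C+D: memory 6+4+5=15, value 18+17+23=58
- E: memory 11, value 45
- F: memory 12, value 45
- B+D: memory 6+5=11, value 18+23=41
Best: 62 rps.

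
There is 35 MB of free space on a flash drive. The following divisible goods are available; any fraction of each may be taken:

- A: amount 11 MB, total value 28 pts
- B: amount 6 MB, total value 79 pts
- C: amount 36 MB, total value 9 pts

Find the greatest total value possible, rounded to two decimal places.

111.50

Take in order of value per unit:
- B (79/6 per unit): all 6 → value 79, running total 79.00
- A (28/11 per unit): all 11 → value 28, running total 107.00
- C (9/36 per unit): 18 of 36 → value 18×9/36 = 4.5000, running total 111.50
Total 111.50.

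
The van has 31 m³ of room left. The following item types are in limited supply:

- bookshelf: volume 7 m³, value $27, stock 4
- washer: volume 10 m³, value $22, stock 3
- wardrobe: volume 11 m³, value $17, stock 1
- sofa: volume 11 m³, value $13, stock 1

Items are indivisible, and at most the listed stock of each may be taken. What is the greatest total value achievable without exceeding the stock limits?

Best selections within volume 31 and stock limits:
- 4×bookshelf: volume 28, value 108
- 3×bookshelf + 1×washer: volume 31, value 103
- 3×bookshelf: volume 21, value 81
Best: $108.

$108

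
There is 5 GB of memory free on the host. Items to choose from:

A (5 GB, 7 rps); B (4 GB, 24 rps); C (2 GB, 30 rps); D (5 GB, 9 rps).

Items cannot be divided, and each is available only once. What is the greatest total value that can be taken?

30 rps

Check high-value combinations within 5 GB:
- C: memory 2, value 30
- B: memory 4, value 24
- D: memory 5, value 9
- A: memory 5, value 7
Best: 30 rps.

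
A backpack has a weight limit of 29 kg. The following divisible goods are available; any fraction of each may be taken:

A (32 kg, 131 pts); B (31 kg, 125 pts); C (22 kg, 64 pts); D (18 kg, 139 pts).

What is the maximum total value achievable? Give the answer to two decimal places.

184.03

Take in order of value per unit:
- D (139/18 per unit): all 18 → value 139, running total 139.00
- A (131/32 per unit): 11 of 32 → value 11×131/32 = 45.0313, running total 184.03
Total 184.03.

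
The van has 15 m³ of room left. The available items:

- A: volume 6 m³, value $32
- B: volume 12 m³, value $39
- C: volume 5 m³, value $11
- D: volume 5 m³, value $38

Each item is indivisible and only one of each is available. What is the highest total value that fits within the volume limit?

$70

Check high-value combinations within 15 m³:
- A+D: volume 6+5=11, value 32+38=70
- C+D: volume 5+5=10, value 11+38=49
- A+C: volume 6+5=11, value 32+11=43
Best: $70.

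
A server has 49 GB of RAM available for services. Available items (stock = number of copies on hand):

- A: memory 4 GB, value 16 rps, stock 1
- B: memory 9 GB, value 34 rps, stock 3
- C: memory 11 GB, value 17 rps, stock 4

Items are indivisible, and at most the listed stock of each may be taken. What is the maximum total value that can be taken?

Top feasible selections:
- 3×B + 2×C: memory 49, value 136
- 1×A + 3×B + 1×C: memory 42, value 135
- 3×B + 1×C: memory 38, value 119
- 1×A + 3×B: memory 31, value 118
Best: 136 rps.

136 rps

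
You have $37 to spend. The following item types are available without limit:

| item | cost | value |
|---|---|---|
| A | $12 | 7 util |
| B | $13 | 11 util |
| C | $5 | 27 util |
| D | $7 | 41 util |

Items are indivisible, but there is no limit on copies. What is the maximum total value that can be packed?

205 util

Best value-per-unit is D at 41/7, and filling with it alone uses cost 5×7=35. No mix of the others beats 5×41 = 205.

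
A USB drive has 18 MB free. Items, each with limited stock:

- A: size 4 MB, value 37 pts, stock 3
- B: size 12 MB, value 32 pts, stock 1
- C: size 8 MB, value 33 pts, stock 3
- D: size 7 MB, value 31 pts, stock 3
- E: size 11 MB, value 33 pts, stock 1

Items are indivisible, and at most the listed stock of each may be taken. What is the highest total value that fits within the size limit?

Best selections within size 18 and stock limits:
- 3×A: size 12, value 111
- 2×A + 1×C: size 16, value 107
Best: 111 pts.

111 pts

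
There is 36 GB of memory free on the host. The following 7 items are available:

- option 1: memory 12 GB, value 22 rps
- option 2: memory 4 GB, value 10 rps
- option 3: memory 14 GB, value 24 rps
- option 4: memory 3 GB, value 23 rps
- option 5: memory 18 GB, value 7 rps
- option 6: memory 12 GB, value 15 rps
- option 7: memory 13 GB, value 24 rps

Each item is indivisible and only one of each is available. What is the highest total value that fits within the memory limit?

Check high-value combinations within 36 GB:
- option 2+option 3+option 4+option 7: memory 4+14+3+13=34, value 10+24+23+24=81
- option 1+option 2+option 4+option 7: memory 12+4+3+13=32, value 22+10+23+24=79
- option 1+option 2+option 3+option 4: memory 12+4+14+3=33, value 22+10+24+23=79
Best: 81 rps.

81 rps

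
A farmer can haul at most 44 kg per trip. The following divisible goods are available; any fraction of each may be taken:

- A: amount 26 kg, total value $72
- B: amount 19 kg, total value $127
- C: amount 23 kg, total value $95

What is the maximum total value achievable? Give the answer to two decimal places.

Take in order of value per unit:
- B (127/19 per unit): all 19 → value 127, running total 127.00
- C (95/23 per unit): all 23 → value 95, running total 222.00
- A (72/26 per unit): 2 of 26 → value 2×72/26 = 5.5385, running total 227.54
Total 227.54.

227.54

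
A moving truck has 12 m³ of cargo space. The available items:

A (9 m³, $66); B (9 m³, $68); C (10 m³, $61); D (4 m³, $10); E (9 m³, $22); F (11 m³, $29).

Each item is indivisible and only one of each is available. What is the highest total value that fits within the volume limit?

$68

Check high-value combinations within 12 m³:
- B: volume 9, value 68
- A: volume 9, value 66
- C: volume 10, value 61
- F: volume 11, value 29
- E: volume 9, value 22
Best: $68.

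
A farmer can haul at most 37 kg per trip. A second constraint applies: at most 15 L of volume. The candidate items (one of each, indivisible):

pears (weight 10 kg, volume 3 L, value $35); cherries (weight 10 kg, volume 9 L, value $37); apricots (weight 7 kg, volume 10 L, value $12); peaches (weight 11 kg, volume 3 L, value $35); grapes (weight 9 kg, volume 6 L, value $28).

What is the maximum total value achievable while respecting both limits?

Feasible sets respecting both limits:
- pears+cherries+peaches: weight 31, volume 15, value 107
- pears+peaches+grapes: weight 30, volume 12, value 98
- pears+cherries: weight 20, volume 12, value 72
Best: $107.

$107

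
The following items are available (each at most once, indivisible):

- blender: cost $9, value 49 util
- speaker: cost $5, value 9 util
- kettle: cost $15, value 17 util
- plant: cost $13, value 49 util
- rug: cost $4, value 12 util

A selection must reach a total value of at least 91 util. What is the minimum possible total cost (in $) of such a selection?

Subsets with value ≥ 91, sorted by total cost:
- blender+plant: cost 22, value 98
- blender+plant+rug: cost 26, value 110
- blender+speaker+plant: cost 27, value 107
- blender+speaker+plant+rug: cost 31, value 119
Minimum cost: 22 $.

22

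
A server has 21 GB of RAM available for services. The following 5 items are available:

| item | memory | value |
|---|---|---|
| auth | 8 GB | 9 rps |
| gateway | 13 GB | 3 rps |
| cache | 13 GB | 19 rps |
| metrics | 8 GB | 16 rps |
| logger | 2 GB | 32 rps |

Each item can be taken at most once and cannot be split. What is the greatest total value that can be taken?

57 rps

This is a 0/1 knapsack; check combinations near the capacity.
- auth+metrics+logger: memory 8+8+2=18, value 9+16+32=57
- cache+logger: memory 13+2=15, value 19+32=51
- metrics+logger: memory 8+2=10, value 16+32=48
- auth+logger: memory 8+2=10, value 9+32=41
Best: 57 rps.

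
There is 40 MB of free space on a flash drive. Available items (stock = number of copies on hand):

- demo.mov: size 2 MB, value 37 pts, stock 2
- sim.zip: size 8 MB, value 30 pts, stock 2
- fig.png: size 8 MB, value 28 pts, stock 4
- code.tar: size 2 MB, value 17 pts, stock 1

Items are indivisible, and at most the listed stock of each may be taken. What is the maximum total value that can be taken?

Best selections within size 40 and stock limits:
- 2×demo.mov + 2×sim.zip + 2×fig.png + 1×code.tar: size 38, value 207
- 2×demo.mov + 1×sim.zip + 3×fig.png + 1×code.tar: size 38, value 205
- 2×demo.mov + 4×fig.png + 1×code.tar: size 38, value 203
Best: 207 pts.

207 pts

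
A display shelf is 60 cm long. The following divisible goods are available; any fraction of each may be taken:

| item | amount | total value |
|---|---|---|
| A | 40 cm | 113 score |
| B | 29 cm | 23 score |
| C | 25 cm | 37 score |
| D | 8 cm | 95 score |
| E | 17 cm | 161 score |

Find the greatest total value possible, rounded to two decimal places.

354.88

Take in order of value per unit:
- D (95/8 per unit): all 8 → value 95, running total 95.00
- E (161/17 per unit): all 17 → value 161, running total 256.00
- A (113/40 per unit): 35 of 40 → value 35×113/40 = 98.8750, running total 354.88
Total 354.88.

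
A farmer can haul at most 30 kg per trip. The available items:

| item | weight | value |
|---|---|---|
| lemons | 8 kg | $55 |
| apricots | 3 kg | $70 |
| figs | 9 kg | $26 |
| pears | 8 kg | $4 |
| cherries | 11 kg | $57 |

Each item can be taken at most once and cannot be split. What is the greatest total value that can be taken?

$186

Check high-value combinations within 30 kg:
- lemons+apricots+pears+cherries: weight 8+3+8+11=30, value 55+70+4+57=186
- lemons+apricots+cherries: weight 8+3+11=22, value 55+70+57=182
- lemons+apricots+figs+pears: weight 8+3+9+8=28, value 55+70+26+4=155
- apricots+figs+cherries: weight 3+9+11=23, value 70+26+57=153
- lemons+apricots+figs: weight 8+3+9=20, value 55+70+26=151
Best: $186.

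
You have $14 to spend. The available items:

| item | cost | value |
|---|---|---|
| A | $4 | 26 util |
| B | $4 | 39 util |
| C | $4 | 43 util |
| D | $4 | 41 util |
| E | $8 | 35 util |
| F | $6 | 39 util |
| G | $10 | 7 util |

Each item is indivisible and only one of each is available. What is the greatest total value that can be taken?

Check high-value combinations within $14:
- B+C+D: cost 4+4+4=12, value 39+43+41=123
- C+D+F: cost 4+4+6=14, value 43+41+39=123
- B+C+F: cost 4+4+6=14, value 39+43+39=121
- B+D+F: cost 4+4+6=14, value 39+41+39=119
- A+C+D: cost 4+4+4=12, value 26+43+41=110
Best: 123 util.

123 util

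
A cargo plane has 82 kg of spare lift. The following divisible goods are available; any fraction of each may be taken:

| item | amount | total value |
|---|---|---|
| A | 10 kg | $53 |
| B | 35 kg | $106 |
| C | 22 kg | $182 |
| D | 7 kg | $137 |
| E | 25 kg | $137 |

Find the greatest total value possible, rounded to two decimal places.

Take in order of value per unit:
- D (137/7 per unit): all 7 → value 137, running total 137.00
- C (182/22 per unit): all 22 → value 182, running total 319.00
- E (137/25 per unit): all 25 → value 137, running total 456.00
- A (53/10 per unit): all 10 → value 53, running total 509.00
- B (106/35 per unit): 18 of 35 → value 18×106/35 = 54.5143, running total 563.51
Total 563.51.

563.51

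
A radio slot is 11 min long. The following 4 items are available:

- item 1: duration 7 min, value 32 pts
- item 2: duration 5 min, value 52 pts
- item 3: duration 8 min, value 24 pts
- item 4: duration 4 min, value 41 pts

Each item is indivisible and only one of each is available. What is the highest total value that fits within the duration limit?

This is a 0/1 knapsack; check combinations near the capacity.
- item 2+item 4: duration 5+4=9, value 52+41=93
- item 1+item 4: duration 7+4=11, value 32+41=73
- item 2: duration 5, value 52
- item 4: duration 4, value 41
- item 1: duration 7, value 32
Best: 93 pts.

93 pts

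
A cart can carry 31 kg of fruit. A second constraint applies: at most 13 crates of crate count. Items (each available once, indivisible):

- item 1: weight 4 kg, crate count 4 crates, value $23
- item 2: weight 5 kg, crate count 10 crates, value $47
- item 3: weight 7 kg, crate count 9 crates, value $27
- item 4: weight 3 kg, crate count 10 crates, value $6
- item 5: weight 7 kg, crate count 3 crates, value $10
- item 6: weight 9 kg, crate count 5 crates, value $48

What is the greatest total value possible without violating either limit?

$81

Feasible sets respecting both limits:
- item 1+item 5+item 6: weight 20, crate count 12, value 81
- item 1+item 6: weight 13, crate count 9, value 71
- item 5+item 6: weight 16, crate count 8, value 58
- item 2+item 5: weight 12, crate count 13, value 57
Best: $81.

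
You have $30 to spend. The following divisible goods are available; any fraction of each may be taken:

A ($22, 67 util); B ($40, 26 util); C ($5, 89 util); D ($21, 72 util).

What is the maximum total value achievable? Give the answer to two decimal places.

173.18

Take in order of value per unit:
- C (89/5 per unit): all 5 → value 89, running total 89.00
- D (72/21 per unit): all 21 → value 72, running total 161.00
- A (67/22 per unit): 4 of 22 → value 4×67/22 = 12.1818, running total 173.18
Total 173.18.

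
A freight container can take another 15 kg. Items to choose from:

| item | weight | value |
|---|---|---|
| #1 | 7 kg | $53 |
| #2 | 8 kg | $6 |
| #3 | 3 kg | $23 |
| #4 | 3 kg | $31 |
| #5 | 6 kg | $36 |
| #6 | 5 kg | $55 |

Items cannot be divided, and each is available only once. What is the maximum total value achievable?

Check high-value combinations within 15 kg:
- #1+#4+#6: weight 7+3+5=15, value 53+31+55=139
- #1+#3+#6: weight 7+3+5=15, value 53+23+55=131
- #4+#5+#6: weight 3+6+5=14, value 31+36+55=122
Best: $139.

$139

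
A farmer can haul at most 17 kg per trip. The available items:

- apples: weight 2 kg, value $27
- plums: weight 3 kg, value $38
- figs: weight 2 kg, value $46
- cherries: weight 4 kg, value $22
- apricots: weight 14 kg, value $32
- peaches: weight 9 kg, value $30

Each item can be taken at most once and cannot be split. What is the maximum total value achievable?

Check high-value combinations within 17 kg:
- apples+plums+figs+peaches: weight 2+3+2+9=16, value 27+38+46+30=141
- apples+plums+figs+cherries: weight 2+3+2+4=11, value 27+38+46+22=133
- apples+figs+cherries+peaches: weight 2+2+4+9=17, value 27+46+22+30=125
- plums+figs+peaches: weight 3+2+9=14, value 38+46+30=114
- apples+plums+figs: weight 2+3+2=7, value 27+38+46=111
Best: $141.

$141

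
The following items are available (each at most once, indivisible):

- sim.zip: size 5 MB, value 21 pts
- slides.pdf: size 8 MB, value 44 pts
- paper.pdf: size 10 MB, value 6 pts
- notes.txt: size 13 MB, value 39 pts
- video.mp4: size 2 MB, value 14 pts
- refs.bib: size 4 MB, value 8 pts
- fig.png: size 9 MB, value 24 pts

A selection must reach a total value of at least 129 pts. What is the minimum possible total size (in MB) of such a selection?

Subsets with value ≥ 129, sorted by total size:
- slides.pdf+notes.txt+video.mp4+refs.bib+fig.png: size 36, value 129
- sim.zip+slides.pdf+notes.txt+video.mp4+fig.png: size 37, value 142
- sim.zip+slides.pdf+notes.txt+refs.bib+fig.png: size 39, value 136
Minimum size: 36 MB.

36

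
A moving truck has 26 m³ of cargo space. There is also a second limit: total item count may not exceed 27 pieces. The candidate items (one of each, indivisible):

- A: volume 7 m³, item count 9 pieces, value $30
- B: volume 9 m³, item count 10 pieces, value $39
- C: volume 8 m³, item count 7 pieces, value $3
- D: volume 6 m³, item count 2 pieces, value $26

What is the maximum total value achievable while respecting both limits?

Feasible sets respecting both limits:
- A+B+D: volume 22, item count 21, value 95
- A+B+C: volume 24, item count 26, value 72
- A+B: volume 16, item count 19, value 69
Best: $95.

$95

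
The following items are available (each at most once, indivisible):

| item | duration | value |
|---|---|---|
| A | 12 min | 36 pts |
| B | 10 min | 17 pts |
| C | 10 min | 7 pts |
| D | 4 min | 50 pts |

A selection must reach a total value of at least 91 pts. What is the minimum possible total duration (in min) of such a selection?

Subsets with value ≥ 91, sorted by total duration:
- A+B+D: duration 26, value 103
- A+C+D: duration 26, value 93
- A+B+C+D: duration 36, value 110
Minimum duration: 26 min.

26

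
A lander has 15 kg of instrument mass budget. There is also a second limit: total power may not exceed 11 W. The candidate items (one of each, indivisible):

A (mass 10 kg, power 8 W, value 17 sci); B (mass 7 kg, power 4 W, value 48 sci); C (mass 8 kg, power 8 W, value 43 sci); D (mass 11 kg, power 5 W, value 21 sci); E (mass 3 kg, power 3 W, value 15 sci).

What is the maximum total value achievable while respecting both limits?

Feasible sets respecting both limits:
- B+E: mass 10, power 7, value 63
- C+E: mass 11, power 11, value 58
- B: mass 7, power 4, value 48
- C: mass 8, power 8, value 43
Best: 63 sci.

63 sci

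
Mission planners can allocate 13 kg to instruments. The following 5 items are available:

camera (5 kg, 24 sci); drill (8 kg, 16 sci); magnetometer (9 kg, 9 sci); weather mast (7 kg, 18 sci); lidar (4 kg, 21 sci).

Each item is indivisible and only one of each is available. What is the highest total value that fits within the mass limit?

This is a 0/1 knapsack; check combinations near the capacity.
- camera+lidar: mass 5+4=9, value 24+21=45
- camera+weather mast: mass 5+7=12, value 24+18=42
- camera+drill: mass 5+8=13, value 24+16=40
- weather mast+lidar: mass 7+4=11, value 18+21=39
Best: 45 sci.

45 sci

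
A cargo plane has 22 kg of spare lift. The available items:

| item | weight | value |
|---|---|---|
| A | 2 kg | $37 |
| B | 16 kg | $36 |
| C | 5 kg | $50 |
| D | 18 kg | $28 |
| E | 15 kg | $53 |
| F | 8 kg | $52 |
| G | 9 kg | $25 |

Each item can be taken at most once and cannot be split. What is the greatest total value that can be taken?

$140

Check high-value combinations within 22 kg:
- A+C+E: weight 2+5+15=22, value 37+50+53=140
- A+C+F: weight 2+5+8=15, value 37+50+52=139
- C+F+G: weight 5+8+9=22, value 50+52+25=127
- A+F+G: weight 2+8+9=19, value 37+52+25=114
Best: $140.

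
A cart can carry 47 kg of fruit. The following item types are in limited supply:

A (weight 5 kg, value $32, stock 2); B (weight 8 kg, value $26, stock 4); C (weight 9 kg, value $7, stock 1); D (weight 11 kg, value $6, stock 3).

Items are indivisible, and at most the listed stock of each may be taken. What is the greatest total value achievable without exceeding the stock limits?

$168

Best selections within weight 47 and stock limits:
- 2×A + 4×B: weight 42, value 168
- 2×A + 3×B + 1×C: weight 43, value 149
Best: $168.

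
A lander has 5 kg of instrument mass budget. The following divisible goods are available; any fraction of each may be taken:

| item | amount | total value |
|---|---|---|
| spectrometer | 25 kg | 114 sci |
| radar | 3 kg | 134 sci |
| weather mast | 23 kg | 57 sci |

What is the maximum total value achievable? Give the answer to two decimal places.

143.12

Take in order of value per unit:
- radar (134/3 per unit): all 3 → value 134, running total 134.00
- spectrometer (114/25 per unit): 2 of 25 → value 2×114/25 = 9.1200, running total 143.12
Total 143.12.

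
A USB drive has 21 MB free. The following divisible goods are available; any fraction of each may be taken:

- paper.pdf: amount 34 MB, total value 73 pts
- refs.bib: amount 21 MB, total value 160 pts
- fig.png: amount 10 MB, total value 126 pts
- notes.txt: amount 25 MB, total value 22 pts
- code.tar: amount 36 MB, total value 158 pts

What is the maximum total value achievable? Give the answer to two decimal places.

Take in order of value per unit:
- fig.png (126/10 per unit): all 10 → value 126, running total 126.00
- refs.bib (160/21 per unit): 11 of 21 → value 11×160/21 = 83.8095, running total 209.81
Total 209.81.

209.81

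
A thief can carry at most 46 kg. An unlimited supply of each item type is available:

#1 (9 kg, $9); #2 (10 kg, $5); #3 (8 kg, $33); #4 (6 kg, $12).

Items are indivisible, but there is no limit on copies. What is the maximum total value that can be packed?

Best value-per-unit is #3 at 33/8; filling with it alone gives 5×33 = 165.
Optimal mix: 5×#3 + 1×#4 → weight 46, value 177.

$177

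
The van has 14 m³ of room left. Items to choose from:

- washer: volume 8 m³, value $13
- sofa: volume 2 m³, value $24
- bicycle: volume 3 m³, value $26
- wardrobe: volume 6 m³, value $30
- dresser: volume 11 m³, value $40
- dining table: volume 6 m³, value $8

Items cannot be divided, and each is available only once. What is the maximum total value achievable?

$80

Check high-value combinations within 14 m³:
- sofa+bicycle+wardrobe: volume 2+3+6=11, value 24+26+30=80
- bicycle+dresser: volume 3+11=14, value 26+40=66
- sofa+dresser: volume 2+11=13, value 24+40=64
Best: $80.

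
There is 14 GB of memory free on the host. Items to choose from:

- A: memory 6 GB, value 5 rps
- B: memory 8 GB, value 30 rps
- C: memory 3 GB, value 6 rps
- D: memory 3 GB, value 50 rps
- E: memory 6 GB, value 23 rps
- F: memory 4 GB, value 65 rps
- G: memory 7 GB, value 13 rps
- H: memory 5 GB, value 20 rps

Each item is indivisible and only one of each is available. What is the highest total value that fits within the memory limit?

This is a 0/1 knapsack; check combinations near the capacity.
- D+E+F: memory 3+6+4=13, value 50+23+65=138
- D+F+H: memory 3+4+5=12, value 50+65+20=135
- D+F+G: memory 3+4+7=14, value 50+65+13=128
- C+D+F: memory 3+3+4=10, value 6+50+65=121
- A+D+F: memory 6+3+4=13, value 5+50+65=120
Best: 138 rps.

138 rps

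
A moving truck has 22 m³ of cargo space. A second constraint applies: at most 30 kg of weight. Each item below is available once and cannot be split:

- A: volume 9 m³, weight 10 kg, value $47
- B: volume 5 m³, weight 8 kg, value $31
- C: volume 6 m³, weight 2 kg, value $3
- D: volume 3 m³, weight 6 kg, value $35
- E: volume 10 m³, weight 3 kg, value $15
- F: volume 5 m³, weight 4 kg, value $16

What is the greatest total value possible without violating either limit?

Feasible sets respecting both limits:
- A+B+D+F: volume 22, weight 28, value 129
- A+B+D: volume 17, weight 24, value 113
- A+D+F: volume 17, weight 20, value 98
- A+D+E: volume 22, weight 19, value 97
Best: $129.

$129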